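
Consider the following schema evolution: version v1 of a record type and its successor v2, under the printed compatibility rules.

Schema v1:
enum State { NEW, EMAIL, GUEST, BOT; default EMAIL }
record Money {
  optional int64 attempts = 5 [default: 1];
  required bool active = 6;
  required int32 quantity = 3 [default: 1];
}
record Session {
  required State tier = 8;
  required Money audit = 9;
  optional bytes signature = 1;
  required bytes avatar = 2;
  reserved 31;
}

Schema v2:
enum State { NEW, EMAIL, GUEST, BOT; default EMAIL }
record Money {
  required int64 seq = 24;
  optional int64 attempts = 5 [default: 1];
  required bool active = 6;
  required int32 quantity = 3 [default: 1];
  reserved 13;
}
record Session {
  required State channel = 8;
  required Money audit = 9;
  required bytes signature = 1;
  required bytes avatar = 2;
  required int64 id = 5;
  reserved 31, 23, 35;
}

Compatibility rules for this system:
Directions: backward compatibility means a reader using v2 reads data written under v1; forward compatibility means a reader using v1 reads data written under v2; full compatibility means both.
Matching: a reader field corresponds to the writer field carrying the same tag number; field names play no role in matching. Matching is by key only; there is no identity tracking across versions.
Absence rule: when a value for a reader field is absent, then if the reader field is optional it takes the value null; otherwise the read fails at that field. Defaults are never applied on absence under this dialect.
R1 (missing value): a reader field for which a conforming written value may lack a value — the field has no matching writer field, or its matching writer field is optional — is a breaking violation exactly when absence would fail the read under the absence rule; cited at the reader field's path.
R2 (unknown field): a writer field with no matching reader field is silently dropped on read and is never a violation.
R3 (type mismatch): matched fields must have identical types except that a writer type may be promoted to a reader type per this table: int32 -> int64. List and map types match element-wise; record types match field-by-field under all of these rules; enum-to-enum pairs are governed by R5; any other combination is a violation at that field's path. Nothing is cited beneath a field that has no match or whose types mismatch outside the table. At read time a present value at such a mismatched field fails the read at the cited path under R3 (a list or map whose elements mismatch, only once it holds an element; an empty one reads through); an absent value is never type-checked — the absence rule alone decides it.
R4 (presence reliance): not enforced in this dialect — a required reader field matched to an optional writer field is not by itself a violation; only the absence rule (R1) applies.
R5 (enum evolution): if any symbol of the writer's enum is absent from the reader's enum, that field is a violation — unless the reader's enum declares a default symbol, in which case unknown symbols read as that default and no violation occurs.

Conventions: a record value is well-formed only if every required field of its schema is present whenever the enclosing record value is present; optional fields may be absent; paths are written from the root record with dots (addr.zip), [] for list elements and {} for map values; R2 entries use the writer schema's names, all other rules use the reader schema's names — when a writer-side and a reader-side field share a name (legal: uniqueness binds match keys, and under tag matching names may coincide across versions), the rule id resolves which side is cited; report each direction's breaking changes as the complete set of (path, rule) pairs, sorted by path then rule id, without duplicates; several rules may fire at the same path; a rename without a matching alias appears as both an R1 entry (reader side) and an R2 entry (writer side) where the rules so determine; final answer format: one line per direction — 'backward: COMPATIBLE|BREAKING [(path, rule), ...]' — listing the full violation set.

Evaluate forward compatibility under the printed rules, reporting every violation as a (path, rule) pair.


forward: COMPATIBLE []

arrows below run writer -> reader for Session
forward on Session — v1 reading data written by v2:
  tier: State -> State, writer required; from channel
  audit: Money -> Money, writer required; from audit
  signature: bytes -> bytes, writer required; from signature
  avatar: bytes -> bytes, writer required; from avatar
  writer field id has no reader counterpart
  audit.attempts: int64 -> int64, writer optional; from audit.attempts
  audit.active: bool -> bool, writer required; from audit.active
  audit.quantity: int32 -> int32, writer required; from audit.quantity
  writer field audit.seq has no reader counterpart
  => forward: COMPATIBLE
diffs on Session not affecting the asked answer:
  field signature in record Session: optional changed to required -> affects backward compatibility only, which is not asked
  added field seq to record Money: required int64, tag 24 (in v2 it sits immediately before attempts) -> affects backward compatibility only, which is not asked
  renamed field tier to channel in record Session -> inert for the asked Session verdict: nothing fires
  added field id to record Session: required int64, tag 5 (in v2 it sits last) -> affects backward compatibility only, which is not asked


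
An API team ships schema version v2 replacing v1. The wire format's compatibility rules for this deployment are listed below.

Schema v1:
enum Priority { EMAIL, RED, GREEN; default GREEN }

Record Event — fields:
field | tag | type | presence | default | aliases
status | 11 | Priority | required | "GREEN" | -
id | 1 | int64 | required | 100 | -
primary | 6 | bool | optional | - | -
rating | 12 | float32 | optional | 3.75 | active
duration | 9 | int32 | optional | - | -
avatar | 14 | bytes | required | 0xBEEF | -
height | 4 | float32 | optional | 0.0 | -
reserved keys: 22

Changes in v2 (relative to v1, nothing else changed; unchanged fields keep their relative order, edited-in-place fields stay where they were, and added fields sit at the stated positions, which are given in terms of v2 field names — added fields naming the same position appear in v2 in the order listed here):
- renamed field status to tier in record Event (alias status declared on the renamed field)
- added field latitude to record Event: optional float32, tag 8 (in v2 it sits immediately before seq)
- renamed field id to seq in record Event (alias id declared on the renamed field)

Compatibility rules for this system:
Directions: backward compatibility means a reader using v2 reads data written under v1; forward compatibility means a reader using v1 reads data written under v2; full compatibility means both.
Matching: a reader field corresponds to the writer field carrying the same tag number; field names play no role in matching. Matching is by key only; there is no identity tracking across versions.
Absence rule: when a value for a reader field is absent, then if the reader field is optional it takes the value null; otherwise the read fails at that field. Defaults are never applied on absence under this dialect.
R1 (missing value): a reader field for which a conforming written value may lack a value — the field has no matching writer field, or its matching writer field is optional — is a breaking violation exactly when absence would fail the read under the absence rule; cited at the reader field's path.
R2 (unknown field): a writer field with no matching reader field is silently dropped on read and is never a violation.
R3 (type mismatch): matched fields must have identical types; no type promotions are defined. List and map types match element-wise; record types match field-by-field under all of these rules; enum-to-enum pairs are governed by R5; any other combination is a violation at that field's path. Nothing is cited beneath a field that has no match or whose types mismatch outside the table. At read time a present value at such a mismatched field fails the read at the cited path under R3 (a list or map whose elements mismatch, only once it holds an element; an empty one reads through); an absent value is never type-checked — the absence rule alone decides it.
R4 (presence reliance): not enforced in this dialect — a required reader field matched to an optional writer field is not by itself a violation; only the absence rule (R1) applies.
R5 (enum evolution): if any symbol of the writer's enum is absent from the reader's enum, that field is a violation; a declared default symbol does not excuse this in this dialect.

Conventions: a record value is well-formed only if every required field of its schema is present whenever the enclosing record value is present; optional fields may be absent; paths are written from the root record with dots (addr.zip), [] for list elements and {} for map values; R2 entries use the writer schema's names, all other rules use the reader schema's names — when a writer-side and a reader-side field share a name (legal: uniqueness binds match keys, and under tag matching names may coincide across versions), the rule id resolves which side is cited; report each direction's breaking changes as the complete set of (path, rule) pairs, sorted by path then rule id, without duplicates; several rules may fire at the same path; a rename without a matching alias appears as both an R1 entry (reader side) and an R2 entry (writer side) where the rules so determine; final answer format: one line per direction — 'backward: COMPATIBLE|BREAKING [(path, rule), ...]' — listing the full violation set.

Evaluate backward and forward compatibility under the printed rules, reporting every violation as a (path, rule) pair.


in Event below, arrows point writer -> reader
checking backward for Event: reader v2 against writer v1:
  tier: paired with writer status (Priority -> Priority; writer required)
  latitude: no writer match
  seq: paired with writer id (int64 -> int64; writer required)
  primary: paired with writer primary (bool -> bool; writer optional)
  rating: paired with writer rating (float32 -> float32; writer optional)
  duration: paired with writer duration (int32 -> int32; writer optional)
  avatar: paired with writer avatar (bytes -> bytes; writer required)
  height: paired with writer height (float32 -> float32; writer optional)
  => backward: COMPATIBLE
checking forward for Event: reader v1 against writer v2:
  status: paired with writer tier (Priority -> Priority; writer required)
  id: paired with writer seq (int64 -> int64; writer required)
  primary: paired with writer primary (bool -> bool; writer optional)
  rating: paired with writer rating (float32 -> float32; writer optional)
  duration: paired with writer duration (int32 -> int32; writer optional)
  avatar: paired with writer avatar (bytes -> bytes; writer required)
  height: paired with writer height (float32 -> float32; writer optional)
  writer field latitude has no reader counterpart
  => forward: COMPATIBLE

backward: COMPATIBLE []; forward: COMPATIBLE []


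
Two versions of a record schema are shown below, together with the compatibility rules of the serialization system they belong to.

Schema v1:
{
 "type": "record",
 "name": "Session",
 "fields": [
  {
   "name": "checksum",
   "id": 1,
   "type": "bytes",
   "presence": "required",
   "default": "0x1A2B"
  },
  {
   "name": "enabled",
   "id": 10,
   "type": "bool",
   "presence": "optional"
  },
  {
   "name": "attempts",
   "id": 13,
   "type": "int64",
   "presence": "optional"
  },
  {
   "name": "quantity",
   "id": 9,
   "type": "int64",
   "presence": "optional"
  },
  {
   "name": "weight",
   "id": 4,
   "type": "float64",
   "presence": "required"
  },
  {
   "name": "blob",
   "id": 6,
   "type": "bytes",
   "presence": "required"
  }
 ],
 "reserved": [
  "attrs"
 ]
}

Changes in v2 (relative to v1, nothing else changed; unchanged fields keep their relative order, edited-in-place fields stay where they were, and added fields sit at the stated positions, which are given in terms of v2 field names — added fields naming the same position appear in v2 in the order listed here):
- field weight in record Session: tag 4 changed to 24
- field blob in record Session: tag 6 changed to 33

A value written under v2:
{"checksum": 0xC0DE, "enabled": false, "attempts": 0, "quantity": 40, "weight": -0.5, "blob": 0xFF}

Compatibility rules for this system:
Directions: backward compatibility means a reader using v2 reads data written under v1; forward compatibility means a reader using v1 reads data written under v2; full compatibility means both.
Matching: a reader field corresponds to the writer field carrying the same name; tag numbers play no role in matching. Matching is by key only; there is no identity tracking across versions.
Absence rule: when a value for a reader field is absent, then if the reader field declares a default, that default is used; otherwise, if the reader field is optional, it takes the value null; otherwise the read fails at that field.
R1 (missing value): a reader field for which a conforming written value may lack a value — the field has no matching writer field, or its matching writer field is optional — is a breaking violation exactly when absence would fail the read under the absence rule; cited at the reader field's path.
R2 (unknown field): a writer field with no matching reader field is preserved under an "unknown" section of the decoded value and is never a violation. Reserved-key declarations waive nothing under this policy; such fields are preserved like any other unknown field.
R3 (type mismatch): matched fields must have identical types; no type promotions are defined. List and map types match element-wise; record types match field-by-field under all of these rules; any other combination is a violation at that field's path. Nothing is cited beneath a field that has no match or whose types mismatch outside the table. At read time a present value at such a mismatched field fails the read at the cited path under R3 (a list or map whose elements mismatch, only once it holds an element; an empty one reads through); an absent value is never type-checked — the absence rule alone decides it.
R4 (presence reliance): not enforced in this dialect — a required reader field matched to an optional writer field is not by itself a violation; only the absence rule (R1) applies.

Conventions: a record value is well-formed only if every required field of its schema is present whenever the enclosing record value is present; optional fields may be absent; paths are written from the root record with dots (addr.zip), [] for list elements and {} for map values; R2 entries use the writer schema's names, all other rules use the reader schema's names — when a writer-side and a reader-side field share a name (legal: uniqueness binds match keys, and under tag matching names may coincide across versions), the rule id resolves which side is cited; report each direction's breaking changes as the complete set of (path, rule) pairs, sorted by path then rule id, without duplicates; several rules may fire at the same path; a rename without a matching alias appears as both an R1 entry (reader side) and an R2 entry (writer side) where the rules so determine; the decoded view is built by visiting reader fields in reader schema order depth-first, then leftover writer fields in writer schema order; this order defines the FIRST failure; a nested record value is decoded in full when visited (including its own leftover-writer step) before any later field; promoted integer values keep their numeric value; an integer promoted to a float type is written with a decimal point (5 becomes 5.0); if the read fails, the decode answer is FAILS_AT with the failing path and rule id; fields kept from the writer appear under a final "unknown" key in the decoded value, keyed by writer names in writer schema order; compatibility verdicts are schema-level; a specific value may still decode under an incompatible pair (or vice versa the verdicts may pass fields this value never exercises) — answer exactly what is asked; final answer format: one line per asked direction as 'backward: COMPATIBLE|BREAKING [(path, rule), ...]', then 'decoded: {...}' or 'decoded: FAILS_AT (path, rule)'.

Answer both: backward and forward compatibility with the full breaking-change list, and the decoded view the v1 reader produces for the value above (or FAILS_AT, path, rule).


the writer's type comes first in each Session pair
backward on Session — v2 reading data written by v1:
  checksum: paired with writer checksum (bytes -> bytes; writer required)
  enabled: paired with writer enabled (bool -> bool; writer optional)
  attempts: paired with writer attempts (int64 -> int64; writer optional)
  quantity: paired with writer quantity (int64 -> int64; writer optional)
  weight: paired with writer weight (float64 -> float64; writer required)
  blob: paired with writer blob (bytes -> bytes; writer required)
  => backward verdict for Session: COMPATIBLE, no violations
forward on Session — v1 reading data written by v2:
  checksum: paired with writer checksum (bytes -> bytes; writer required)
  enabled: paired with writer enabled (bool -> bool; writer optional)
  attempts: paired with writer attempts (int64 -> int64; writer optional)
  quantity: paired with writer quantity (int64 -> int64; writer optional)
  weight: paired with writer weight (float64 -> float64; writer required)
  blob: paired with writer blob (bytes -> bytes; writer required)
  => forward verdict for Session: COMPATIBLE, no violations
decoding the Session value with the v1 reader:
  checksum := 0xC0DE
  enabled := false
  attempts := 0
  quantity := 40
  weight := -0.5
  blob := 0xFF
  => decoded: {"checksum": 0xC0DE, "enabled": false, "attempts": 0, "quantity": 40, "weight": -0.5, "blob": 0xFF}

backward: COMPATIBLE []; forward: COMPATIBLE []; decoded: {"checksum": 0xC0DE, "enabled": false, "attempts": 0, "quantity": 40, "weight": -0.5, "blob": 0xFF}


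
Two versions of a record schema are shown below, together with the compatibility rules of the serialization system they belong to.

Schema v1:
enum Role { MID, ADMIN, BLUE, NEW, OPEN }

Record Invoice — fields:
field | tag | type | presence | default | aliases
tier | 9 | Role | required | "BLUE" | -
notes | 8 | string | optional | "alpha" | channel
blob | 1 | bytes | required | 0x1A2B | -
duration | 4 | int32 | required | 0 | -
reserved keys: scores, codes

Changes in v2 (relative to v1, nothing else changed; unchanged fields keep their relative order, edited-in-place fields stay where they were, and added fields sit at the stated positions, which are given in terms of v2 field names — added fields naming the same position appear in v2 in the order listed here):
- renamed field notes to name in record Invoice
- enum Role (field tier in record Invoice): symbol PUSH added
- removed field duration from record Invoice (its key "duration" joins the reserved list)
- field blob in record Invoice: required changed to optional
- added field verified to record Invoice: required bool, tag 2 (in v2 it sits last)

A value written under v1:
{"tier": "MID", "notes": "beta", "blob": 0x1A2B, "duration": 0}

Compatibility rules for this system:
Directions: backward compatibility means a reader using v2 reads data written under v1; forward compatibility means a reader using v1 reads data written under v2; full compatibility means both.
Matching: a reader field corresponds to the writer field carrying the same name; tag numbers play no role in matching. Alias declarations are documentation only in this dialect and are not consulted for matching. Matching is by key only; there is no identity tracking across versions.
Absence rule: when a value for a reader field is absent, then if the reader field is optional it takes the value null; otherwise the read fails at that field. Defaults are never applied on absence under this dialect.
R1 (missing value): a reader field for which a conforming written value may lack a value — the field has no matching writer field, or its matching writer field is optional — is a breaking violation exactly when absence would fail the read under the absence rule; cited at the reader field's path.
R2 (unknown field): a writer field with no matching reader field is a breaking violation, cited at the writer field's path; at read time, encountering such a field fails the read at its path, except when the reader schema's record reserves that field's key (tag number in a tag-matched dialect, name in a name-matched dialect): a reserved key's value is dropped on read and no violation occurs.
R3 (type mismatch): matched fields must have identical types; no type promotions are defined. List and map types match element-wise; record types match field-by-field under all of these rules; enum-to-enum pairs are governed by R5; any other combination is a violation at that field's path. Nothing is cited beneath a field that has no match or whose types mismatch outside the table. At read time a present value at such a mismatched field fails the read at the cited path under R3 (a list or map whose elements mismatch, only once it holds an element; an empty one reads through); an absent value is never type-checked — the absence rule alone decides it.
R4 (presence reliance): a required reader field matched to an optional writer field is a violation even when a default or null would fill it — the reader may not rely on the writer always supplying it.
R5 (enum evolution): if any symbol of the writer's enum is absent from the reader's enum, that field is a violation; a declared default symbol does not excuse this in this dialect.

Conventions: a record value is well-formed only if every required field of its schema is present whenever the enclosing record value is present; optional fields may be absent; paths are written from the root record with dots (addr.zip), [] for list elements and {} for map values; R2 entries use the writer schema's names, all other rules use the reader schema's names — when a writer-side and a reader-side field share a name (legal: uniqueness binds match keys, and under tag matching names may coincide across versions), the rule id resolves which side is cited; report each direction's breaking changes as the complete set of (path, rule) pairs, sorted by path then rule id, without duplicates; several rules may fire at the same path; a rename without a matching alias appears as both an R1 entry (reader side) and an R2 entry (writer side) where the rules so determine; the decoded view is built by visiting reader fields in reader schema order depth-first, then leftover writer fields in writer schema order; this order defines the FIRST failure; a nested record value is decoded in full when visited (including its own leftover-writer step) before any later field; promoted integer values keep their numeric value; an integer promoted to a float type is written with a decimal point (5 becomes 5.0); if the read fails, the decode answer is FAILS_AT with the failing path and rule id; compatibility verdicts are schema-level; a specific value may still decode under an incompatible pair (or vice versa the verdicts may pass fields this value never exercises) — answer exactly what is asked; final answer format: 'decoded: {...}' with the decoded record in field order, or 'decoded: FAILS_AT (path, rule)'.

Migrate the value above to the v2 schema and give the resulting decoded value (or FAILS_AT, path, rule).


decoded: FAILS_AT (verified, R1)

the writer's type comes first in each Invoice pair
decoding the Invoice value with the v2 reader:
  tier := "MID"
  name := null (missing; optional => null)
  blob := 0x1A2B
  read fails at verified under R1 (no fill)
  => FAILS_AT (verified, R1)
the rest of the Invoice diff is inert for this question:
  renamed field notes to name in record Invoice -> shifts the Invoice verdicts, not this decode
  enum Role (field tier in record Invoice): symbol PUSH added -> shifts the Invoice verdicts, not this decode
  removed field duration from record Invoice (its key "duration" joins the reserved list) -> shifts the Invoice verdicts, not this decode
  field blob in record Invoice: required changed to optional -> shifts the Invoice verdicts, not this decode


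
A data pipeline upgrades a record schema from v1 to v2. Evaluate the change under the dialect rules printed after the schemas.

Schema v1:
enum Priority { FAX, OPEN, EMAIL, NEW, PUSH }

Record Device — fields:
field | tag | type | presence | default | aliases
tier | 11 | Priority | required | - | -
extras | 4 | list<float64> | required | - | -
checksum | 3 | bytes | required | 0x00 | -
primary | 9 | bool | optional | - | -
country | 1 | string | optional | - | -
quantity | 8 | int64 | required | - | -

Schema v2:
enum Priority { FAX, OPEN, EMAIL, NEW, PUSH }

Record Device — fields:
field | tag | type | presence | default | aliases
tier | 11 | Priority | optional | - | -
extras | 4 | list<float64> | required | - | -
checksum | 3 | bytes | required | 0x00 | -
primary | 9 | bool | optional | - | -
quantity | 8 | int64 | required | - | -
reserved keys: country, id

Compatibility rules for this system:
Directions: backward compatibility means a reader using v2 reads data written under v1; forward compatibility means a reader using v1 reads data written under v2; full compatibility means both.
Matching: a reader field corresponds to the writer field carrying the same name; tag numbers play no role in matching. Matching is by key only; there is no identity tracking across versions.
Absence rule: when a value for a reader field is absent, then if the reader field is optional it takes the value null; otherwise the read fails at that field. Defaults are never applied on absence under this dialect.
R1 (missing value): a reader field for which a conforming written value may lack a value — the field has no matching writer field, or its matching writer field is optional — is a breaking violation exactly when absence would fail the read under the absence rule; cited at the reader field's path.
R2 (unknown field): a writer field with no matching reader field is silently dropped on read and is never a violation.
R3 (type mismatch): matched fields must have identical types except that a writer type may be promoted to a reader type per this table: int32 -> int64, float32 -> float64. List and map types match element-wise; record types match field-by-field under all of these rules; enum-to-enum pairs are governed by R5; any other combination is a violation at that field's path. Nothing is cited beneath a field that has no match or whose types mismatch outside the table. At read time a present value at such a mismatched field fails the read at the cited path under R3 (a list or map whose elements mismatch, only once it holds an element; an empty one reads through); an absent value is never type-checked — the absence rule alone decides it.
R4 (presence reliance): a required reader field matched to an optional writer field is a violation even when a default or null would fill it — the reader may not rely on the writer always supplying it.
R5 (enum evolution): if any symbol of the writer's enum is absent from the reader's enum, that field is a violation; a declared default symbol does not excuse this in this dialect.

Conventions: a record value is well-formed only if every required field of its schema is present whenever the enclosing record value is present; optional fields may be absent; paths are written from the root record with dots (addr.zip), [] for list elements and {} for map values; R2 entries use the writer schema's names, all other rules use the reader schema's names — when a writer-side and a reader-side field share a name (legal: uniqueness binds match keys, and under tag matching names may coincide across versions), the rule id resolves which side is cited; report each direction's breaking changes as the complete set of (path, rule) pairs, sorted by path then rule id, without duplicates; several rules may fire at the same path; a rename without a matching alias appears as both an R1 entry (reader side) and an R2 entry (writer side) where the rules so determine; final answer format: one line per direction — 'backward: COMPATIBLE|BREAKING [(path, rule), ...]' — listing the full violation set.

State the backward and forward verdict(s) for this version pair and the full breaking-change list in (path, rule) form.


backward: COMPATIBLE []; forward: BREAKING [(tier, R1), (tier, R4)]

each type pair in Device: writer, then reader
backward analysis of Device with v2 as reader and v1 as writer:
  tier <- tier (Priority -> Priority, writer required)
  extras <- extras (list<float64> -> list<float64>, writer required)
  checksum <- checksum (bytes -> bytes, writer required)
  primary <- primary (bool -> bool, writer optional)
  quantity <- quantity (int64 -> int64, writer required)
  leftover writer field: country
  => backward: COMPATIBLE
forward analysis of Device with v1 as reader and v2 as writer:
  tier <- tier (Priority -> Priority, writer optional)
  extras <- extras (list<float64> -> list<float64>, writer required)
  checksum <- checksum (bytes -> bytes, writer required)
  primary <- primary (bool -> bool, writer optional)
  country: no writer-side match
  quantity <- quantity (int64 -> int64, writer required)
  violation R1 at tier
  violation R4 at tier
  => forward verdict for Device: BREAKING, 2 violation(s)


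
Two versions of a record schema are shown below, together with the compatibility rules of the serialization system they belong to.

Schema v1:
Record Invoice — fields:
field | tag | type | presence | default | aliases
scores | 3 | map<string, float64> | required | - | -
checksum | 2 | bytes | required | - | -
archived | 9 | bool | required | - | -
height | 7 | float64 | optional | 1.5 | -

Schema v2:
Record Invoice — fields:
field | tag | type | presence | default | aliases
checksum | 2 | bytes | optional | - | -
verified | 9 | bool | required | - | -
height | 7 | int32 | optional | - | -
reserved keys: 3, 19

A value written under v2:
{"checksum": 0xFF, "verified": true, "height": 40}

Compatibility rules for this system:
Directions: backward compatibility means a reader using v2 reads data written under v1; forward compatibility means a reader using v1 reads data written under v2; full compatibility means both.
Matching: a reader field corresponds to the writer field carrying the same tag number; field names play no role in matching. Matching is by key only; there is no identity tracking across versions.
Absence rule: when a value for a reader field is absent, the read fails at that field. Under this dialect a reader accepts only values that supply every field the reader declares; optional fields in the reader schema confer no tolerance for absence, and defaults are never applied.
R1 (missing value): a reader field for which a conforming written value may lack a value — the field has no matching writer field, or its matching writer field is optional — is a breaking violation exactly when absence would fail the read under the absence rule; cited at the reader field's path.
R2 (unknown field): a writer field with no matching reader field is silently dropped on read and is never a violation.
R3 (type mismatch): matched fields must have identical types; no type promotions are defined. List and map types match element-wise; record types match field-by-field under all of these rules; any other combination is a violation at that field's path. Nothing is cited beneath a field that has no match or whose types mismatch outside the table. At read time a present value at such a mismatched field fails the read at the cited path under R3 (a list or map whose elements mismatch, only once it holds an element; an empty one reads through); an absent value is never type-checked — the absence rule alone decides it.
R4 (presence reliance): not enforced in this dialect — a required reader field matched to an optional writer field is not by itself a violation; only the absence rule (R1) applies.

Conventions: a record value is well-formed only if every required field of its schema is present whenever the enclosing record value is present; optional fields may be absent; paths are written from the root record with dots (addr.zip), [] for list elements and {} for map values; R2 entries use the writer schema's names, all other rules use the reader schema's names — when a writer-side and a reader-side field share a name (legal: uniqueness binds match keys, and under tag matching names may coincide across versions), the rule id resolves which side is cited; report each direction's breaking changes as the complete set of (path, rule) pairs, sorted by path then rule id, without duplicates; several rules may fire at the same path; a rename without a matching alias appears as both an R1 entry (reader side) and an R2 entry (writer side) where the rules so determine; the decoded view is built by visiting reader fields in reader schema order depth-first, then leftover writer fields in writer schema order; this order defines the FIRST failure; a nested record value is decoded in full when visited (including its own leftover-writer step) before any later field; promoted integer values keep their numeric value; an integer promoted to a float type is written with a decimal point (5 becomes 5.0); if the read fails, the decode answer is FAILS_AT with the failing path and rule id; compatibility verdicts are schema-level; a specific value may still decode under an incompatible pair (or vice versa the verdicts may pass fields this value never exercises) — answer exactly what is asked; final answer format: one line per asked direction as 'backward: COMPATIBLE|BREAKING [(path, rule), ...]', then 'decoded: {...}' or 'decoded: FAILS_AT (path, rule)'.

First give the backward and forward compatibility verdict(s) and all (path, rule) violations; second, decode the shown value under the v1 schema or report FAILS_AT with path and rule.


the writer's type comes first in each Invoice pair
backward analysis of Invoice with v2 as reader and v1 as writer:
  bytes -> bytes, writer required: checksum aligns to checksum
  bool -> bool, writer required: verified aligns to archived
  float64 -> int32, writer optional: height aligns to height
  leftover writer field: scores
  violation R1 at height
  violation R3 at height
  => backward: BREAKING (2)
forward analysis of Invoice with v1 as reader and v2 as writer:
  scores: no writer match
  bytes -> bytes, writer optional: checksum aligns to checksum
  bool -> bool, writer required: archived aligns to verified
  int32 -> float64, writer optional: height aligns to height
  violation R1 at checksum
  violation R1 at height
  violation R3 at height
  violation R1 at scores
  => forward: BREAKING (4)
decode walk for Invoice under reader schema v1:
  read fails at scores under R1 (no fill)
  => FAILS_AT (scores, R1)

backward: BREAKING [(height, R1), (height, R3)]; forward: BREAKING [(checksum, R1), (height, R1), (height, R3), (scores, R1)]; decoded: FAILS_AT (scores, R1)


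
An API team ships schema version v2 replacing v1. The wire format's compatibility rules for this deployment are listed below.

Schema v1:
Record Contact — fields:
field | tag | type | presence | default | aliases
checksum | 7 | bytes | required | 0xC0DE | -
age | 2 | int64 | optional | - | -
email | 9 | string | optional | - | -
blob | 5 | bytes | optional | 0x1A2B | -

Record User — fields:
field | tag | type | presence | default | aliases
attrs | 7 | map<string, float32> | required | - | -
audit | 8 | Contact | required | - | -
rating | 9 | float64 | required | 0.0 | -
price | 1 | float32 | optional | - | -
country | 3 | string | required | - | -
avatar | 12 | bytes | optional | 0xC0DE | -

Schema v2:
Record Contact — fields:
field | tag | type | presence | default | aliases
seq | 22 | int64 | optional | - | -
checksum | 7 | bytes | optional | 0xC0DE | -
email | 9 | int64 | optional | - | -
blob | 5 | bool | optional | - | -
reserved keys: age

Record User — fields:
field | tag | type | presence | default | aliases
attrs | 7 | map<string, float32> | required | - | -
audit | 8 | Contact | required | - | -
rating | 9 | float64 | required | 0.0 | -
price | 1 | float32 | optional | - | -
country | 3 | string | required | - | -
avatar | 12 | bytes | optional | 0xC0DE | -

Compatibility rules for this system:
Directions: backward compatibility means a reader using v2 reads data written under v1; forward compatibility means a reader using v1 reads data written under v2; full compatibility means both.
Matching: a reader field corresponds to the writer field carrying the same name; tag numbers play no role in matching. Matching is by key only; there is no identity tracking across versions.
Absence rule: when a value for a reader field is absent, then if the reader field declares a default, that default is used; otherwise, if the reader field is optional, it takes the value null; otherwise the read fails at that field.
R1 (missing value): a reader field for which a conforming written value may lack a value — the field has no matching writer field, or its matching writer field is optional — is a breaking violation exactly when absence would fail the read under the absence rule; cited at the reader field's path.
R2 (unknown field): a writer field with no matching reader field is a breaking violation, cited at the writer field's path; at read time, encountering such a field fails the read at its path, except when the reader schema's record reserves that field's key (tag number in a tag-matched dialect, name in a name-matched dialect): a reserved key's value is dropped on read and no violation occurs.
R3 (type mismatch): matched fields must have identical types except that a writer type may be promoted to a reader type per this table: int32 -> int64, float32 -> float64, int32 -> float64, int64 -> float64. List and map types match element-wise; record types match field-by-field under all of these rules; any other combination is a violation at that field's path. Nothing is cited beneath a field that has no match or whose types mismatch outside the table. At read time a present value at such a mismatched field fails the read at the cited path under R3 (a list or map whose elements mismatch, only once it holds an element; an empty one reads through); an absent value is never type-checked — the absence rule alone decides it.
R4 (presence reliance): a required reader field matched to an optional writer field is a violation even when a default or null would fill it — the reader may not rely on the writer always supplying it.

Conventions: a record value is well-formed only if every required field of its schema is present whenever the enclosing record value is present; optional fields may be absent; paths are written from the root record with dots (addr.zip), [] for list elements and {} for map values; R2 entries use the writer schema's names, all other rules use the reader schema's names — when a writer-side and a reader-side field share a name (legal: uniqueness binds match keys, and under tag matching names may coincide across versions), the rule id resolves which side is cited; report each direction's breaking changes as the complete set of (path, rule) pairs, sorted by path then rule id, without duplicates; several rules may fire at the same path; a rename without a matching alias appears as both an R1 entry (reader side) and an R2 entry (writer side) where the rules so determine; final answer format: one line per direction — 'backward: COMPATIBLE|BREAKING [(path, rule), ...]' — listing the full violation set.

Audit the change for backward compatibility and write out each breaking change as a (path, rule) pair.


backward: BREAKING [(audit.blob, R3), (audit.email, R3)]

in User below, arrows point writer -> reader
backward on User — v2 reading data written by v1:
  attrs: paired with writer attrs (map<string, float32> -> map<string, float32>; writer required)
  audit: paired with writer audit (Contact -> Contact; writer required)
  rating: paired with writer rating (float64 -> float64; writer required)
  price: paired with writer price (float32 -> float32; writer optional)
  country: paired with writer country (string -> string; writer required)
  avatar: paired with writer avatar (bytes -> bytes; writer optional)
  audit.seq: no writer match
  audit.checksum: paired with writer audit.checksum (bytes -> bytes; writer required)
  audit.email: paired with writer audit.email (string -> int64; writer optional)
  audit.blob: paired with writer audit.blob (bytes -> bool; writer optional)
  writer audit.age: unknown to reader
  violation R3 at audit.blob
  violation R3 at audit.email
  => backward: BREAKING (2)
the other User changes do not affect what is asked:
  field checksum in record Contact: required changed to optional -> fires only in the forward direction of User, which is not asked here
  added field seq to record Contact: optional int64, tag 22 (in v2 it sits immediately before checksum) -> fires only in the forward direction of User, which is not asked here
  removed field age from record Contact (its key "age" joins the reserved list) -> no rule fires on it in User's dialect; the asked verdict holds
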